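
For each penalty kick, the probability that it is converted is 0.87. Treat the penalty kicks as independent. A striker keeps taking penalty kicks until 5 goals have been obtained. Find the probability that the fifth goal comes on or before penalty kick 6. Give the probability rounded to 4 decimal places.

0.8224

Finishing within 6 penalty kicks ⇔ at least 5 successes in the first 6. With X ~ Binomial(6, 0.87), P(Y ≤ 6) = 1 − P(X ≤ 4).
  k=0: C(6,0)·0.87^0·0.13^6 = 0.000005
  k=1: C(6,1)·0.87^1·0.13^5 = 0.000194
  k=2: C(6,2)·0.87^2·0.13^4 = 0.003243
  k=3: C(6,3)·0.87^3·0.13^3 = 0.028935
  k=4: C(6,4)·0.87^4·0.13^2 = 0.145230
1 − 0.177605 = 0.822395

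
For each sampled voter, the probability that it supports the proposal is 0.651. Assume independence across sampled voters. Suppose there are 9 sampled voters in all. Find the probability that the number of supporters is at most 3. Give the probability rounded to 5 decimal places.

0.05286

X ~ Binomial(9, 0.651); P(X ≤ 3) = Σ C(9,k) p^k (1−p)^(9−k) over k:
  k=0: C(9,0)·0.651^0·0.349^9 = 0.0000768
  k=1: C(9,1)·0.651^1·0.349^8 = 0.0012895
  k=2: C(9,2)·0.651^2·0.349^7 = 0.0096215
  k=3: C(9,3)·0.651^3·0.349^6 = 0.0418769
Total = 0.0528647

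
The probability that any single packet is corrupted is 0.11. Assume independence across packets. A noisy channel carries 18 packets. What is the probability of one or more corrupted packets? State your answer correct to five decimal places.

0.87725

P(at least one) = 1 − P(none) = 1 − (1 − 0.11)^18
= 1 − 0.1227496 = 0.8772504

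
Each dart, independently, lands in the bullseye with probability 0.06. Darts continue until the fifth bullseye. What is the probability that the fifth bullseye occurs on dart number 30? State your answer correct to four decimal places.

Y = trial on which the fifth success occurs; negative binomial, r=5, p=0.06.
P(Y=30) = C(29,4) · p^5 · (1−p)^25
= 23751 · 7.776e-07 · 0.21291 = 0.003932

0.0039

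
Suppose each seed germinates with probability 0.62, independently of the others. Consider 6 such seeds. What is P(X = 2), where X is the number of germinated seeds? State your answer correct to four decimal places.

0.1202

X ~ Binomial(n=6, p=0.62).
P(X=2) = C(6,2) · p^2 · (1−p)^4
= 15 · 0.3844 · 0.020851 = 0.120229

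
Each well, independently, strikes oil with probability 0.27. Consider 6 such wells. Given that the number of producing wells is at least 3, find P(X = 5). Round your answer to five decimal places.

X ~ Binomial(6, 0.27). Want P(X=5 | X≥3) = P(X=5) / P(X≥3).
P(X=5) = C(6,5)·0.27^5·0.73^1 = 0.0062848
P(X≥3) = 1 − 0.1513342 − 0.3358376 − 0.3105348 = 0.2022934
Ratio = 0.0062848 / 0.2022934 = 0.0310678

0.03107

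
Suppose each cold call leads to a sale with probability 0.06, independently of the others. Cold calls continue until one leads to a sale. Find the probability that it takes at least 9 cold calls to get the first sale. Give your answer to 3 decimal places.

0.610

Y = number of cold calls to the first success; geometric, p = 0.06.
P(Y > 8) = P(first 8 all fail) = (1−p)^8 = 0.60957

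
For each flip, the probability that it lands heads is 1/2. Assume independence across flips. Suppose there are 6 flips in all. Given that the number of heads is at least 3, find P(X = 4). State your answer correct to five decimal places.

X ~ Binomial(6, 0.50). Want P(X=4 | X≥3) = P(X=4) / P(X≥3).
P(X=4) = C(6,4)·0.50^4·0.50^2 = 0.2343750
P(X≥3) = 1 − 0.0156250 − 0.0937500 − 0.2343750 = 0.6562500
Ratio = 0.2343750 / 0.6562500 = 0.3571429

0.35714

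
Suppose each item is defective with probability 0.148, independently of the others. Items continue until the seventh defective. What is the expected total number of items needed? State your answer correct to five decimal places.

Y = total items until the seventh success; negative binomial with r=7, p=0.148.
E[Y] = r / p = 7 / 0.148 = 47.2972973

47.29730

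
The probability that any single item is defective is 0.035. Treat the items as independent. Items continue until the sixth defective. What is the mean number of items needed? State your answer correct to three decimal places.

171.429

Y = total items until the sixth success; negative binomial with r=6, p=0.035.
E[Y] = r / p = 6 / 0.035 = 171.42857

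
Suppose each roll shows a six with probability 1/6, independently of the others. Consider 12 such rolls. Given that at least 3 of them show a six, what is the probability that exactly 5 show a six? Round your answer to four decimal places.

0.0881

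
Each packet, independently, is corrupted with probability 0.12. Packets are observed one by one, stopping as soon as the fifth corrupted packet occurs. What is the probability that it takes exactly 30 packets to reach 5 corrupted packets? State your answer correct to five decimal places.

0.02419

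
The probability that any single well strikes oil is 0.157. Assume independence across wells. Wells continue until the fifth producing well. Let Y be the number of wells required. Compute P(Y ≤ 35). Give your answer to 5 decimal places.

0.66177

Finishing within 35 wells ⇔ at least 5 successes in the first 35. With X ~ Binomial(35, 0.157), P(Y ≤ 35) = 1 − P(X ≤ 4).
  k=0: C(35,0)·0.157^0·0.843^35 = 0.0025349
  k=1: C(35,1)·0.157^1·0.843^34 = 0.0165236
  k=2: C(35,2)·0.157^2·0.843^33 = 0.0523150
  k=3: C(35,3)·0.157^3·0.843^32 = 0.1071744
  k=4: C(35,4)·0.157^4·0.843^31 = 0.1596809
1 − 0.3382289 = 0.6617711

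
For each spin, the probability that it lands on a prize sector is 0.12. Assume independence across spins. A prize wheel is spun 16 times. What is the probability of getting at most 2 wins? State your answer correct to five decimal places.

0.70013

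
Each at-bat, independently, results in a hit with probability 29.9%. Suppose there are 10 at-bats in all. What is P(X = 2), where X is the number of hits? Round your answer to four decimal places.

X ~ Binomial(n=10, p=0.299).
P(X=2) = C(10,2) · p^2 · (1−p)^8
= 45 · 0.089401 · 0.05831 = 0.234584

0.2346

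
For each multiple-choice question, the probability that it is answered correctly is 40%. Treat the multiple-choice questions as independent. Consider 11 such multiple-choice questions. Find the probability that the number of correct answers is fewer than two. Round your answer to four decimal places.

X ~ Binomial(11, 0.40); P(X ≤ 1) = Σ C(11,k) p^k (1−p)^(11−k) over k:
  k=0: C(11,0)·0.40^0·0.60^11 = 0.003628
  k=1: C(11,1)·0.40^1·0.60^10 = 0.026605
Total = 0.030233

0.0302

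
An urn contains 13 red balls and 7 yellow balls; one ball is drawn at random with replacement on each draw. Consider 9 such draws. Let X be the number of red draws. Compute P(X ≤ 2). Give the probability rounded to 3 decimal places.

X ~ Binomial(9, 0.65); P(X ≤ 2) = Σ C(9,k) p^k (1−p)^(9−k) over k:
  k=0: C(9,0)·0.65^0·0.35^9 = 0.00008
  k=1: C(9,1)·0.65^1·0.35^8 = 0.00132
  k=2: C(9,2)·0.65^2·0.35^7 = 0.00979
Total = 0.01118

0.011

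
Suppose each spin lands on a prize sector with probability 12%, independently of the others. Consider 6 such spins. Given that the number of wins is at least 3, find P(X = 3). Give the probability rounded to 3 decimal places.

0.903

X ~ Binomial(6, 0.12). Want P(X=3 | X≥3) = P(X=3) / P(X≥3).
P(X=3) = C(6,3)·0.12^3·0.88^3 = 0.02355
P(X≥3) = 1 − 0.46440 − 0.37997 − 0.12953 = 0.02609
Ratio = 0.02355 / 0.02609 = 0.90254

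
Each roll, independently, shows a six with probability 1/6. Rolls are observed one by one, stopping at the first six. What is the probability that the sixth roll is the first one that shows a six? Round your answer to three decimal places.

Geometric (trials to first success), p = 0.166667.
P(Y = 6) = (1−p)^5 · p = 0.40188 · 0.166667 = 0.06698

0.067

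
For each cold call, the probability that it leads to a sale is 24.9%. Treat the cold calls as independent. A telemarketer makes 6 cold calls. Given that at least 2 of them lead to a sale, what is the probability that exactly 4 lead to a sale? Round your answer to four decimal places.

X ~ Binomial(6, 0.249). Want P(X=4 | X≥2) = P(X=4) / P(X≥2).
P(X=4) = C(6,4)·0.249^4·0.751^2 = 0.032521
P(X≥2) = 1 − 0.179407 − 0.356903 = 0.463690
Ratio = 0.032521 / 0.463690 = 0.070136

0.0701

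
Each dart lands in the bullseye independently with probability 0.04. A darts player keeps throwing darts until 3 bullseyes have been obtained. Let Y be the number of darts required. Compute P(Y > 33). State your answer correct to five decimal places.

0.85579

Needing more than 33 darts ⇔ fewer than 3 successes in the first 33. With X ~ Binomial(33, 0.04), P(Y > 33) = P(X ≤ 2).
  k=0: C(33,0)·0.04^0·0.96^33 = 0.2599864
  k=1: C(33,1)·0.04^1·0.96^32 = 0.3574813
  k=2: C(33,2)·0.04^2·0.96^31 = 0.2383209
P(X ≤ 2) = 0.8557887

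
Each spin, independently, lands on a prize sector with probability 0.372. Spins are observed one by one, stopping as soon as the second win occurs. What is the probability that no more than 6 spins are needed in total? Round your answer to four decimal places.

0.7206

Finishing within 6 spins ⇔ at least 2 successes in the first 6. With X ~ Binomial(6, 0.372), P(Y ≤ 6) = 1 − P(X ≤ 1).
  k=0: C(6,0)·0.372^0·0.628^6 = 0.061342
  k=1: C(6,1)·0.372^1·0.628^5 = 0.218018
1 − 0.279360 = 0.720640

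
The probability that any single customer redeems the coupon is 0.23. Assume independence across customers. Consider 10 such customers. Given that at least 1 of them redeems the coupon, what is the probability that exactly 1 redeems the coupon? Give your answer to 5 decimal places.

X ~ Binomial(10, 0.23). Want P(X=1 | X≥1) = P(X=1) / P(X≥1).
P(X=1) = C(10,1)·0.23^1·0.77^9 = 0.2188489
P(X≥1) = 1 − 0.0732668 = 0.9267332
Ratio = 0.2188489 / 0.9267332 = 0.2361509

0.23615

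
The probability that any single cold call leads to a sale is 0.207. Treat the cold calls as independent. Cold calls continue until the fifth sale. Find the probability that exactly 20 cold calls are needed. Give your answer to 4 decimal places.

0.0454

Y = trial on which the fifth success occurs; negative binomial, r=5, p=0.207.
P(Y=20) = C(19,4) · p^5 · (1−p)^15
= 3876 · 0.00038006 · 0.030839 = 0.045429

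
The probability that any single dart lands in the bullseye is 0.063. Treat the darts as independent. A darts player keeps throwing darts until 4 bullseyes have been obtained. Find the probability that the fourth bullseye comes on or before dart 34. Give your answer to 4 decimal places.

0.1638

Finishing within 34 darts ⇔ at least 4 successes in the first 34. With X ~ Binomial(34, 0.063), P(Y ≤ 34) = 1 − P(X ≤ 3).
  k=0: C(34,0)·0.063^0·0.937^34 = 0.109432
  k=1: C(34,1)·0.063^1·0.937^33 = 0.250165
  k=2: C(34,2)·0.063^2·0.937^32 = 0.277531
  k=3: C(34,3)·0.063^3·0.937^31 = 0.199040
1 − 0.836168 = 0.163832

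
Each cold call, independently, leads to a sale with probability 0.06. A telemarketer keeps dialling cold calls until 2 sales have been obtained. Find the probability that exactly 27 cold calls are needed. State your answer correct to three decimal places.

0.020

Y = trial on which the second success occurs; negative binomial, r=2, p=0.06.
P(Y=27) = C(26,1) · p^2 · (1−p)^25
= 26 · 0.0036 · 0.21291 = 0.01993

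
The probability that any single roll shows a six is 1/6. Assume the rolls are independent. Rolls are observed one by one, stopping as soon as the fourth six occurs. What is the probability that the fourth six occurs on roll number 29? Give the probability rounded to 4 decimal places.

Y = trial on which the fourth success occurs; negative binomial, r=4, p=0.166667.
P(Y=29) = C(28,3) · p^4 · (1−p)^25
= 3276 · 0.0007716 · 0.010483 = 0.026498

0.0265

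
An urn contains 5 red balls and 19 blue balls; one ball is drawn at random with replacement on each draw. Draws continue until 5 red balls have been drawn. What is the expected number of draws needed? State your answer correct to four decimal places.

24.0000

Y = total draws until the fifth success; negative binomial with r=5, p=0.208333.
E[Y] = r / p = 5 / 0.208333 = 24.000000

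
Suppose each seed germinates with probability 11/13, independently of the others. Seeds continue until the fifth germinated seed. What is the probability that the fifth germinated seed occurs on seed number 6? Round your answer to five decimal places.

0.33366

Y = trial on which the fifth success occurs; negative binomial, r=5, p=0.846154.
P(Y=6) = C(5,4) · p^5 · (1−p)^1
= 5 · 0.43376 · 0.15385 = 0.3336594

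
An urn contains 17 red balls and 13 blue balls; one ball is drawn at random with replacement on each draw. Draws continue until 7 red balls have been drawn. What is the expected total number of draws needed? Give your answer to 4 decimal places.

12.3529

Y = total draws until the seventh success; negative binomial with r=7, p=0.566667.
E[Y] = r / p = 7 / 0.566667 = 12.352941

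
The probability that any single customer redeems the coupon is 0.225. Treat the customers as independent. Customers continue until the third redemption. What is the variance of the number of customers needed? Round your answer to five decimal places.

Y = total customers until the third success; negative binomial with r=3, p=0.225.
Var(Y) = r(1−p)/p² = 3·0.775 / 0.225² = 45.9259259

45.92593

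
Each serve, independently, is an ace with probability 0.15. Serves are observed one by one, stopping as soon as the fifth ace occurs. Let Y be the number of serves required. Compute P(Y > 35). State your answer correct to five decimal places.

0.38075

Needing more than 35 serves ⇔ fewer than 5 successes in the first 35. With X ~ Binomial(35, 0.15), P(Y > 35) = P(X ≤ 4).
  k=0: C(35,0)·0.15^0·0.85^35 = 0.0033858
  k=1: C(35,1)·0.15^1·0.85^34 = 0.0209123
  k=2: C(35,2)·0.15^2·0.85^33 = 0.0627370
  k=3: C(35,3)·0.15^3·0.85^32 = 0.1217837
  k=4: C(35,4)·0.15^4·0.85^31 = 0.1719299
P(X ≤ 4) = 0.3807487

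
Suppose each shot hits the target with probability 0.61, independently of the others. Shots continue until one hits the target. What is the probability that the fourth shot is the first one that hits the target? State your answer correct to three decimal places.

Geometric (trials to first success), p = 0.61.
P(Y = 4) = (1−p)^3 · p = 0.059319 · 0.61 = 0.03618

0.036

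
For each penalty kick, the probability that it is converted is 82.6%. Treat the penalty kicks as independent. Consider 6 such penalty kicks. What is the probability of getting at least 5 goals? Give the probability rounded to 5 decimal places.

0.71902

X ~ Binomial(6, 0.826); P(X ≥ 5) = Σ C(6,k) p^k (1−p)^(6−k) over k:
  k=5: C(6,5)·0.826^5·0.174^1 = 0.4014216
  k=6: C(6,6)·0.826^6·0.174^0 = 0.3175998
Total = 0.7190214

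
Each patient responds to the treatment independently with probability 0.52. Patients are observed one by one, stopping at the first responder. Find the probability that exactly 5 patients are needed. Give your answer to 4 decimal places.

Geometric (trials to first success), p = 0.52.
P(Y = 5) = (1−p)^4 · p = 0.053084 · 0.52 = 0.027604

0.0276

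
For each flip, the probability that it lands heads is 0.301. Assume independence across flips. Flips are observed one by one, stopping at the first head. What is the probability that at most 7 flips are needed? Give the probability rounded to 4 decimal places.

0.9185

Y = number of flips to the first success; geometric, p = 0.301.
P(Y ≤ 7) = 1 − (1−p)^7 = 1 − 0.081534 = 0.918466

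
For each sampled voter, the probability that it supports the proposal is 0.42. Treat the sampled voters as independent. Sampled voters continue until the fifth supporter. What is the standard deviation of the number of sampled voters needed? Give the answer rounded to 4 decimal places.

Y = total sampled voters until the fifth success; negative binomial with r=5, p=0.42.
SD(Y) = √[r(1−p)/p²] = √(16.439909) = 4.054616

4.0546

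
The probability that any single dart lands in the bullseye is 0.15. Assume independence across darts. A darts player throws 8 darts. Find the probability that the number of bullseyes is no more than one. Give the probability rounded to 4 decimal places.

0.6572

X ~ Binomial(8, 0.15); P(X ≤ 1) = Σ C(8,k) p^k (1−p)^(8−k) over k:
  k=0: C(8,0)·0.15^0·0.85^8 = 0.272491
  k=1: C(8,1)·0.15^1·0.85^7 = 0.384693
Total = 0.657183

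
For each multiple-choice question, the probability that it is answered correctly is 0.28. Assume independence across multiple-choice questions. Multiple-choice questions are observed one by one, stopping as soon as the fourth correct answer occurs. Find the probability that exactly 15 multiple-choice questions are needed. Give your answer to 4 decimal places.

0.0603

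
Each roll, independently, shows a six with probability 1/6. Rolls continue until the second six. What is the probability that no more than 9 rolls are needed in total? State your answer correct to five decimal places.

Finishing within 9 rolls ⇔ at least 2 successes in the first 9. With X ~ Binomial(9, 0.166667), P(Y ≤ 9) = 1 − P(X ≤ 1).
  k=0: C(9,0)·0.166667^0·0.833333^9 = 0.1938067
  k=1: C(9,1)·0.166667^1·0.833333^8 = 0.3488521
1 − 0.5426588 = 0.4573412

0.45734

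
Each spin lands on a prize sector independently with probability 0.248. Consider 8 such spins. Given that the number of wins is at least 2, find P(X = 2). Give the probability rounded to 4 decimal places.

0.4960

X ~ Binomial(8, 0.248). Want P(X=2 | X≥2) = P(X=2) / P(X≥2).
P(X=2) = C(8,2)·0.248^2·0.752^6 = 0.311436
P(X≥2) = 1 − 0.102269 − 0.269815 = 0.627916
Ratio = 0.311436 / 0.627916 = 0.495983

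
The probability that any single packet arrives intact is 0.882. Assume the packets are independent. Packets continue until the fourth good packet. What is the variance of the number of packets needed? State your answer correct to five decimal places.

0.60674

Y = total packets until the fourth success; negative binomial with r=4, p=0.882.
Var(Y) = r(1−p)/p² = 4·0.118 / 0.882² = 0.6067431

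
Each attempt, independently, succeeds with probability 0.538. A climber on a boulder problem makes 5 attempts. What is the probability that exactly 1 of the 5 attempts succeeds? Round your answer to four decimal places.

X ~ Binomial(n=5, p=0.538).
P(X=1) = C(5,1) · p^1 · (1−p)^4
= 5 · 0.538 · 0.045558 = 0.122552

0.1226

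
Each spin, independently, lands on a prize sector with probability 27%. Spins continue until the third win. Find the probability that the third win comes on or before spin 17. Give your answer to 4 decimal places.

Finishing within 17 spins ⇔ at least 3 successes in the first 17. With X ~ Binomial(17, 0.27), P(Y ≤ 17) = 1 − P(X ≤ 2).
  k=0: C(17,0)·0.27^0·0.73^17 = 0.004748
  k=1: C(17,1)·0.27^1·0.73^16 = 0.029852
  k=2: C(17,2)·0.27^2·0.73^15 = 0.088330
1 − 0.122930 = 0.877070

0.8771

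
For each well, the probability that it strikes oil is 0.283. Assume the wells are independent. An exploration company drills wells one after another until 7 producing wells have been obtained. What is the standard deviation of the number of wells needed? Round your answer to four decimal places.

7.9163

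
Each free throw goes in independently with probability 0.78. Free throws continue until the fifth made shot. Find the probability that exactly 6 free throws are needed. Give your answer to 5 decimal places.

0.31759

Y = trial on which the fifth success occurs; negative binomial, r=5, p=0.78.
P(Y=6) = C(5,4) · p^5 · (1−p)^1
= 5 · 0.28872 · 0.22 = 0.3175892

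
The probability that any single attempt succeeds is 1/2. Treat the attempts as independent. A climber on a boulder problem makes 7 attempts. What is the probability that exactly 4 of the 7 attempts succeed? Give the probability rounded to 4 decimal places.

0.2734

X ~ Binomial(n=7, p=0.50).
P(X=4) = C(7,4) · p^4 · (1−p)^3
= 35 · 0.0625 · 0.125 = 0.273438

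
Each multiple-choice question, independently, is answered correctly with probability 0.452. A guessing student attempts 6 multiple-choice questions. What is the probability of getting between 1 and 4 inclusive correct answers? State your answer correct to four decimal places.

X ~ Binomial(6, 0.452); P(1 ≤ X ≤ 4) = Σ C(6,k) p^k (1−p)^(6−k) over k:
  k=1: C(6,1)·0.452^1·0.548^5 = 0.134027
  k=2: C(6,2)·0.452^2·0.548^4 = 0.276370
  k=3: C(6,3)·0.452^3·0.548^3 = 0.303939
  k=4: C(6,4)·0.452^4·0.548^2 = 0.188021
Total = 0.902357

0.9024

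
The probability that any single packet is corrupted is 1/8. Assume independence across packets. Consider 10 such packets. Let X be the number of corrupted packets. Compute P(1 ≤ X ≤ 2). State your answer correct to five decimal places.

0.61742

X ~ Binomial(10, 0.125); P(1 ≤ X ≤ 2) = Σ C(10,k) p^k (1−p)^(10−k) over k:
  k=1: C(10,1)·0.125^1·0.875^9 = 0.3758223
  k=2: C(10,2)·0.125^2·0.875^8 = 0.2416000
Total = 0.6174223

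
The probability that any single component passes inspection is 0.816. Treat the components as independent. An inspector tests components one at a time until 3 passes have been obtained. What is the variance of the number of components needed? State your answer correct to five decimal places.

Y = total components until the third success; negative binomial with r=3, p=0.816.
Var(Y) = r(1−p)/p² = 3·0.184 / 0.816² = 0.8290081

0.82901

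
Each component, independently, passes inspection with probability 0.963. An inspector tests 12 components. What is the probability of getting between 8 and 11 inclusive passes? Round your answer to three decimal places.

X ~ Binomial(12, 0.963); P(8 ≤ X ≤ 11) = Σ C(12,k) p^k (1−p)^(12−k) over k:
  k=8: C(12,8)·0.963^8·0.037^4 = 0.00069
  k=9: C(12,9)·0.963^9·0.037^3 = 0.00794
  k=10: C(12,10)·0.963^10·0.037^2 = 0.06197
  k=11: C(12,11)·0.963^11·0.037^1 = 0.29327
Total = 0.36387

0.364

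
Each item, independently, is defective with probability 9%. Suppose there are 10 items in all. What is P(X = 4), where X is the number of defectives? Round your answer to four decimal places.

X ~ Binomial(n=10, p=0.09).
P(X=4) = C(10,4) · p^4 · (1−p)^6
= 210 · 6.561e-05 · 0.56787 = 0.007824

0.0078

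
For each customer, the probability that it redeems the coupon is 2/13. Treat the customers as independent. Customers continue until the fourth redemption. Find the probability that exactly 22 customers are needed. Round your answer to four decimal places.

0.0368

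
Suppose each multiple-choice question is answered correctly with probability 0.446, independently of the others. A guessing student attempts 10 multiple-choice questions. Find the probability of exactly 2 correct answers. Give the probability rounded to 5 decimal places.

X ~ Binomial(n=10, p=0.446).
P(X=2) = C(10,2) · p^2 · (1−p)^8
= 45 · 0.19892 · 0.0088732 = 0.0794256

0.07943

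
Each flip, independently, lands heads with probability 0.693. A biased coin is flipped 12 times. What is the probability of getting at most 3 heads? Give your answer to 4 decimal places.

X ~ Binomial(12, 0.693); P(X ≤ 3) = Σ C(12,k) p^k (1−p)^(12−k) over k:
  k=0: C(12,0)·0.693^0·0.307^12 = 0.000001
  k=1: C(12,1)·0.693^1·0.307^11 = 0.000019
  k=2: C(12,2)·0.693^2·0.307^10 = 0.000236
  k=3: C(12,3)·0.693^3·0.307^9 = 0.001774
Total = 0.002029

0.0020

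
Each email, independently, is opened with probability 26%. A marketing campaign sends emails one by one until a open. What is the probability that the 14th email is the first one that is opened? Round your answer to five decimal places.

0.00519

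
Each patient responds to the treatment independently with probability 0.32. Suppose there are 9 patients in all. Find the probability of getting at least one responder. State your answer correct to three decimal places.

0.969

P(at least one) = 1 − P(none) = 1 − (1 − 0.32)^9
= 1 − 0.03109 = 0.96891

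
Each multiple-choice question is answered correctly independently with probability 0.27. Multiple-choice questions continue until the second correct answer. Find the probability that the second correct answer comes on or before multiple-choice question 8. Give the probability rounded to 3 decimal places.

Finishing within 8 multiple-choice questions ⇔ at least 2 successes in the first 8. With X ~ Binomial(8, 0.27), P(Y ≤ 8) = 1 − P(X ≤ 1).
  k=0: C(8,0)·0.27^0·0.73^8 = 0.08065
  k=1: C(8,1)·0.27^1·0.73^7 = 0.23862
1 − 0.31927 = 0.68073

0.681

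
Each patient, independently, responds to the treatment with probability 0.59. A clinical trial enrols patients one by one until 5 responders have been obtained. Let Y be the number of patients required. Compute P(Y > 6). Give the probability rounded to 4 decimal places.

Needing more than 6 patients ⇔ fewer than 5 successes in the first 6. With X ~ Binomial(6, 0.59), P(Y > 6) = P(X ≤ 4).
  k=0: C(6,0)·0.59^0·0.41^6 = 0.004750
  k=1: C(6,1)·0.59^1·0.41^5 = 0.041013
  k=2: C(6,2)·0.59^2·0.41^4 = 0.147547
  k=3: C(6,3)·0.59^3·0.41^3 = 0.283099
  k=4: C(6,4)·0.59^4·0.41^2 = 0.305539
P(X ≤ 4) = 0.781948

0.7819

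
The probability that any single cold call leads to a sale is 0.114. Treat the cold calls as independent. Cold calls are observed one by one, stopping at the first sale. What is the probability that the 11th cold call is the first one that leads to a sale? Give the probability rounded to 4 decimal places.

0.0340

Geometric (trials to first success), p = 0.114.
P(Y = 11) = (1−p)^10 · p = 0.29808 · 0.114 = 0.033981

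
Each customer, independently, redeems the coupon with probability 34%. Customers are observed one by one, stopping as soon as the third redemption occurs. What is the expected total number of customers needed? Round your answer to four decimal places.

8.8235

Y = total customers until the third success; negative binomial with r=3, p=0.34.
E[Y] = r / p = 3 / 0.34 = 8.823529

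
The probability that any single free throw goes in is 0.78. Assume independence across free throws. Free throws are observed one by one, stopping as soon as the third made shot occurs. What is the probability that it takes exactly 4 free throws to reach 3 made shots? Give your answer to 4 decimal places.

Y = trial on which the third success occurs; negative binomial, r=3, p=0.78.
P(Y=4) = C(3,2) · p^3 · (1−p)^1
= 3 · 0.47455 · 0.22 = 0.313204

0.3132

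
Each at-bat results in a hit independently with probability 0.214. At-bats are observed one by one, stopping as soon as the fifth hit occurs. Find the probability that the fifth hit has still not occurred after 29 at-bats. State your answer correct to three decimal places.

Needing more than 29 at-bats ⇔ fewer than 5 successes in the first 29. With X ~ Binomial(29, 0.214), P(Y > 29) = P(X ≤ 4).
  k=0: C(29,0)·0.214^0·0.786^29 = 0.00093
  k=1: C(29,1)·0.214^1·0.786^28 = 0.00732
  k=2: C(29,2)·0.214^2·0.786^27 = 0.02791
  k=3: C(29,3)·0.214^3·0.786^26 = 0.06839
  k=4: C(29,4)·0.214^4·0.786^25 = 0.12103
P(X ≤ 4) = 0.22558

0.226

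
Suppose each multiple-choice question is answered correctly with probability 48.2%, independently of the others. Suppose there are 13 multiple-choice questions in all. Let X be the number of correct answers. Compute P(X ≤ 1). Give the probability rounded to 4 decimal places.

0.0025

X ~ Binomial(13, 0.482); P(X ≤ 1) = Σ C(13,k) p^k (1−p)^(13−k) over k:
  k=0: C(13,0)·0.482^0·0.518^13 = 0.000193
  k=1: C(13,1)·0.482^1·0.518^12 = 0.002339
Total = 0.002532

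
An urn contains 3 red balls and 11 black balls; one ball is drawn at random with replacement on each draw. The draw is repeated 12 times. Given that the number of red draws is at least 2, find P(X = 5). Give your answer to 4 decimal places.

0.0866

X ~ Binomial(12, 0.214286). Want P(X=5 | X≥2) = P(X=5) / P(X≥2).
P(X=5) = C(12,5)·0.214286^5·0.785714^7 = 0.066152
P(X≥2) = 1 − 0.055357 − 0.181170 = 0.763473
Ratio = 0.066152 / 0.763473 = 0.086646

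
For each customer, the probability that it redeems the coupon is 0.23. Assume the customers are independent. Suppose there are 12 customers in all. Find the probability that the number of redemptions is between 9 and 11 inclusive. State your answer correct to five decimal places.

X ~ Binomial(12, 0.23); P(9 ≤ X ≤ 11) = Σ C(12,k) p^k (1−p)^(12−k) over k:
  k=9: C(12,9)·0.23^9·0.77^3 = 0.0001809
  k=10: C(12,10)·0.23^10·0.77^2 = 0.0000162
  k=11: C(12,11)·0.23^11·0.77^1 = 0.0000009
Total = 0.0001980

0.00020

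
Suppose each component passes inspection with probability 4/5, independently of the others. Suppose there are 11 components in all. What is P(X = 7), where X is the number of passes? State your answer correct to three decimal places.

0.111

X ~ Binomial(n=11, p=0.80).
P(X=7) = C(11,7) · p^7 · (1−p)^4
= 330 · 0.20972 · 0.0016 = 0.11073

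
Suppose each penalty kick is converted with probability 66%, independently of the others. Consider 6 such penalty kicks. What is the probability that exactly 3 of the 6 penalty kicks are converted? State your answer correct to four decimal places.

0.2260

X ~ Binomial(n=6, p=0.66).
P(X=3) = C(6,3) · p^3 · (1−p)^3
= 20 · 0.2875 · 0.039304 = 0.225995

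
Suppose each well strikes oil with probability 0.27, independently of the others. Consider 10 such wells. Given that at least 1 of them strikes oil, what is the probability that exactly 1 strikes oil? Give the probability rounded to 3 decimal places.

0.166

X ~ Binomial(10, 0.27). Want P(X=1 | X≥1) = P(X=1) / P(X≥1).
P(X=1) = C(10,1)·0.27^1·0.73^9 = 0.15895
P(X≥1) = 1 − 0.04298 = 0.95702
Ratio = 0.15895 / 0.95702 = 0.16609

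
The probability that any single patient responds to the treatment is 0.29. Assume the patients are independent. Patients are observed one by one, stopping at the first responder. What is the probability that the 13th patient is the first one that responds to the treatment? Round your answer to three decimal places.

0.005

Geometric (trials to first success), p = 0.29.
P(Y = 13) = (1−p)^12 · p = 0.01641 · 0.29 = 0.00476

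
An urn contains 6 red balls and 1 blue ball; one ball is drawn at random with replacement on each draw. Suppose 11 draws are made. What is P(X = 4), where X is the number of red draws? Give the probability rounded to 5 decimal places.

X ~ Binomial(n=11, p=0.857143).
P(X=4) = C(11,4) · p^4 · (1−p)^7
= 330 · 0.53978 · 1.2143e-06 = 0.0002163

0.00022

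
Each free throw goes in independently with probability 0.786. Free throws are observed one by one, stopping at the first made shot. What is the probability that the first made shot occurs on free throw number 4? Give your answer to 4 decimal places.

Geometric (trials to first success), p = 0.786.
P(Y = 4) = (1−p)^3 · p = 0.0098003 · 0.786 = 0.007703

0.0077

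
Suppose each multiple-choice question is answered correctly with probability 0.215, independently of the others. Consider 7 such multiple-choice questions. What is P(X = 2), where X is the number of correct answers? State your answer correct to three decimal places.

0.289

X ~ Binomial(n=7, p=0.215).
P(X=2) = C(7,2) · p^2 · (1−p)^5
= 21 · 0.046225 · 0.29809 = 0.28936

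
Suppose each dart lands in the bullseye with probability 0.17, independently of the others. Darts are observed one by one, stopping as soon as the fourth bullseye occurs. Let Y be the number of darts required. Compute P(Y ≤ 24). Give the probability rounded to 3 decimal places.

0.601

Finishing within 24 darts ⇔ at least 4 successes in the first 24. With X ~ Binomial(24, 0.17), P(Y ≤ 24) = 1 − P(X ≤ 3).
  k=0: C(24,0)·0.17^0·0.83^24 = 0.01143
  k=1: C(24,1)·0.17^1·0.83^23 = 0.05616
  k=2: C(24,2)·0.17^2·0.83^22 = 0.13229
  k=3: C(24,3)·0.17^3·0.83^21 = 0.19870
1 − 0.39858 = 0.60142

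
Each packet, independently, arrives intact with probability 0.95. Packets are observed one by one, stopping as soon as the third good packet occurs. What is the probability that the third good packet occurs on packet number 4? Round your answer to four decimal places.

0.1286

Y = trial on which the third success occurs; negative binomial, r=3, p=0.95.
P(Y=4) = C(3,2) · p^3 · (1−p)^1
= 3 · 0.85737 · 0.05 = 0.128606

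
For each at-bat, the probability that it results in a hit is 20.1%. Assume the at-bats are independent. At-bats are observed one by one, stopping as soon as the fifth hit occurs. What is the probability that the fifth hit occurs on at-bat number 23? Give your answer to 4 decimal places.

0.0423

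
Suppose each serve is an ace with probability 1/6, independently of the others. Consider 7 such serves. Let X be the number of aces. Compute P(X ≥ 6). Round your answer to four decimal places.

X ~ Binomial(7, 0.166667); P(X ≥ 6) = Σ C(7,k) p^k (1−p)^(7−k) over k:
  k=6: C(7,6)·0.166667^6·0.833333^1 = 0.000125
  k=7: C(7,7)·0.166667^7·0.833333^0 = 0.000004
Total = 0.000129

0.0001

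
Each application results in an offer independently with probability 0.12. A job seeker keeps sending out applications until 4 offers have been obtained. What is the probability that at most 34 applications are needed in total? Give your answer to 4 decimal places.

Finishing within 34 applications ⇔ at least 4 successes in the first 34. With X ~ Binomial(34, 0.12), P(Y ≤ 34) = 1 − P(X ≤ 3).
  k=0: C(34,0)·0.12^0·0.88^34 = 0.012954
  k=1: C(34,1)·0.12^1·0.88^33 = 0.060060
  k=2: C(34,2)·0.12^2·0.88^32 = 0.135136
  k=3: C(34,3)·0.12^3·0.88^31 = 0.196561
1 − 0.404712 = 0.595288

0.5953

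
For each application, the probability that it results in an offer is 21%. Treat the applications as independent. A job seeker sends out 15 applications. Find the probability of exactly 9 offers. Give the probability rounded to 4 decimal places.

X ~ Binomial(n=15, p=0.21).
P(X=9) = C(15,9) · p^9 · (1−p)^6
= 5005 · 7.9428e-07 · 0.24309 = 0.000966

0.0010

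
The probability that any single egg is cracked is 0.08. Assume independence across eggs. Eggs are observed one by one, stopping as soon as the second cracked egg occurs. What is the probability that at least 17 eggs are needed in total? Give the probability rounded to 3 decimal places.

Needing more than 16 eggs ⇔ fewer than 2 successes in the first 16. With X ~ Binomial(16, 0.08), P(Y > 16) = P(X ≤ 1).
  k=0: C(16,0)·0.08^0·0.92^16 = 0.26339
  k=1: C(16,1)·0.08^1·0.92^15 = 0.36646
P(X ≤ 1) = 0.62985

0.630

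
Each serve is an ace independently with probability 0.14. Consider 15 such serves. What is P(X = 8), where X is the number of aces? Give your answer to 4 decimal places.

0.0003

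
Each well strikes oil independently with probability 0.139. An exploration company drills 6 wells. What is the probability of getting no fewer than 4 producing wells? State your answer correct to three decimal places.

0.004

X ~ Binomial(6, 0.139); P(X ≥ 4) = Σ C(6,k) p^k (1−p)^(6−k) over k:
  k=4: C(6,4)·0.139^4·0.861^2 = 0.00415
  k=5: C(6,5)·0.139^5·0.861^1 = 0.00027
  k=6: C(6,6)·0.139^6·0.861^0 = 0.00001
Total = 0.00443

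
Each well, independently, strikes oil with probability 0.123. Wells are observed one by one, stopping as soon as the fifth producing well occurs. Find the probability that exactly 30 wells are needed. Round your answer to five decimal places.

Y = trial on which the fifth success occurs; negative binomial, r=5, p=0.123.
P(Y=30) = C(29,4) · p^5 · (1−p)^25
= 23751 · 2.8153e-05 · 0.037583 = 0.0251303

0.02513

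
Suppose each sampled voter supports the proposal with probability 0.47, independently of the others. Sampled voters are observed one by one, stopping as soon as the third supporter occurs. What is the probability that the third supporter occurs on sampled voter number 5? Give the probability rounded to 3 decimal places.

Y = trial on which the third success occurs; negative binomial, r=3, p=0.47.
P(Y=5) = C(4,2) · p^3 · (1−p)^2
= 6 · 0.10382 · 0.2809 = 0.17498

0.175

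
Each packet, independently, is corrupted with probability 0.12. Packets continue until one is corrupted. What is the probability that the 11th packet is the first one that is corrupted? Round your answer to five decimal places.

0.03342

Geometric (trials to first success), p = 0.12.
P(Y = 11) = (1−p)^10 · p = 0.2785 · 0.12 = 0.0334201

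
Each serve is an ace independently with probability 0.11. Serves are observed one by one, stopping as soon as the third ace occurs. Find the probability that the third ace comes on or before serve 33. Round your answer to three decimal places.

0.719

Finishing within 33 serves ⇔ at least 3 successes in the first 33. With X ~ Binomial(33, 0.11), P(Y ≤ 33) = 1 − P(X ≤ 2).
  k=0: C(33,0)·0.11^0·0.89^33 = 0.02137
  k=1: C(33,1)·0.11^1·0.89^32 = 0.08717
  k=2: C(33,2)·0.11^2·0.89^31 = 0.17239
1 − 0.28094 = 0.71906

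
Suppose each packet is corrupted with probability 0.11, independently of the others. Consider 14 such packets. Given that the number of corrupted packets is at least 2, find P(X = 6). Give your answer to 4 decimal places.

X ~ Binomial(14, 0.11). Want P(X=6 | X≥2) = P(X=6) / P(X≥2).
P(X=6) = C(14,6)·0.11^6·0.89^8 = 0.002094
P(X≥2) = 1 − 0.195641 − 0.338525 = 0.465834
Ratio = 0.002094 / 0.465834 = 0.004496

0.0045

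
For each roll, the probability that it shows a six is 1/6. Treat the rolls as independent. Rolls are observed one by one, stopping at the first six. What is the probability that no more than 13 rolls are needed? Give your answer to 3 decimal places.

0.907

Y = number of rolls to the first success; geometric, p = 0.166667.
P(Y ≤ 13) = 1 − (1−p)^13 = 1 − 0.09346 = 0.90654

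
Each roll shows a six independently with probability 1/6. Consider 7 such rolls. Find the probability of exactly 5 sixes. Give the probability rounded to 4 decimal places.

0.0019

X ~ Binomial(n=7, p=0.166667).
P(X=5) = C(7,5) · p^5 · (1−p)^2
= 21 · 0.0001286 · 0.69444 = 0.001875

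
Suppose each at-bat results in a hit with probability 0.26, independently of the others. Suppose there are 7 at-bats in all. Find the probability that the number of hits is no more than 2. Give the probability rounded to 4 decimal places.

X ~ Binomial(7, 0.26); P(X ≤ 2) = Σ C(7,k) p^k (1−p)^(7−k) over k:
  k=0: C(7,0)·0.26^0·0.74^7 = 0.121513
  k=1: C(7,1)·0.26^1·0.74^6 = 0.298856
  k=2: C(7,2)·0.26^2·0.74^5 = 0.315010
Total = 0.735379

0.7354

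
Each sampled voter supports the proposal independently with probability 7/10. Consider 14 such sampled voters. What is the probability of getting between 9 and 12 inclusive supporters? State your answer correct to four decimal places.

X ~ Binomial(14, 0.70); P(9 ≤ X ≤ 12) = Σ C(14,k) p^k (1−p)^(14−k) over k:
  k=9: C(14,9)·0.70^9·0.30^5 = 0.196315
  k=10: C(14,10)·0.70^10·0.30^4 = 0.229034
  k=11: C(14,11)·0.70^11·0.30^3 = 0.194332
  k=12: C(14,12)·0.70^12·0.30^2 = 0.113360
Total = 0.733040

0.7330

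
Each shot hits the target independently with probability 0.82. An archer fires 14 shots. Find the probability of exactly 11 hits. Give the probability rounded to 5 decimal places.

0.23926

X ~ Binomial(n=14, p=0.82).
P(X=11) = C(14,11) · p^11 · (1−p)^3
= 364 · 0.11271 · 0.005832 = 0.2392606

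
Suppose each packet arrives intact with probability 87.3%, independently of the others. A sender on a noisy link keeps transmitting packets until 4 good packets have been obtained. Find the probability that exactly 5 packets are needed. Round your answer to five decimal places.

Y = trial on which the fourth success occurs; negative binomial, r=4, p=0.873.
P(Y=5) = C(4,3) · p^4 · (1−p)^1
= 4 · 0.58084 · 0.127 = 0.2950670

0.29507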